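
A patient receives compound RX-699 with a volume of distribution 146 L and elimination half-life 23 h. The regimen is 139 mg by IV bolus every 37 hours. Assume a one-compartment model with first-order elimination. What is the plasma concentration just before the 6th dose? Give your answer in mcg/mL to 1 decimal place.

0.5 mcg/mL

f = (1/2)^(τ/t½) = (1/2)^(37/23) ≈ 0.3279.
C₀ = D/Vd = 139/146 ≈ 0.952 mcg/mL.
Before the 6th dose, 5 doses have been given. Superposition: Cmin = C₀·(f + f² + … + f^5).
≈ 0.952 × (0.3279 + 0.1075 + 0.0353 + 0.0116 + 0.0038) ≈ 0.952 × 0.4861 ≈ 0.463 mcg/mL.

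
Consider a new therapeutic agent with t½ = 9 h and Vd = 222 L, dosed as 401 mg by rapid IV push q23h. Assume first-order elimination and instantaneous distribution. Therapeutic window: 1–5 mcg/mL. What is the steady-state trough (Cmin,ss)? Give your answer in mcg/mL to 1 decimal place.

k = ln2/t½ = ln2/9 ≈ 0.077016 h⁻¹; fraction remaining f = e^(−kτ) = e^(−0.077016×23) ≈ 0.1701.
Accumulation ratio R = 1/(1 − f) ≈ 1/0.8299 ≈ 1.2050.
Single-dose peak C₀ = D/Vd = 401/222 ≈ 1.806 mcg/mL.
Steady-state peak Cmax,ss = C₀·R ≈ 1.806 × 1.2050 ≈ 2.176 mcg/mL.
Steady-state trough Cmin,ss = Cmax,ss·f ≈ 2.176 × 0.1701 ≈ 0.370 mcg/mL.
Trough 0.4 mcg/mL vs MEC 1 mcg/mL: subtherapeutic.

0.4 mcg/mL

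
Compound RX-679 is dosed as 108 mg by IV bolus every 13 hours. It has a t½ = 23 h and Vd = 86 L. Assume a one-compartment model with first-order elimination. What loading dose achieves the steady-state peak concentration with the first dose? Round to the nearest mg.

333 mg

f = (1/2)^(13/23) ≈ 0.675854; accumulation ratio R = 1/(1−f) ≈ 3.08503.
Loading dose to hit Cmax,ss on first dose: D_load = D_maint·R ≈ 108 × 3.08503 ≈ 333.18 mg.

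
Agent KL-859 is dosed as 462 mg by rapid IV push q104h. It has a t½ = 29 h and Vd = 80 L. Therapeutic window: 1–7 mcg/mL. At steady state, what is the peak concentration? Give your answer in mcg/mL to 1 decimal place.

6.3 mcg/mL

Over one 104-h interval, 104/29 ≈ 3.5862 half-lives elapse, leaving f ≈ 0.0833 of each dose.
At steady state, accumulation factor R = 1/(1 − e^(−kτ)) ≈ 1.0909.
Single-dose peak C₀ = D/Vd = 462/80 ≈ 5.775 mcg/mL.
Cmax,ss = C₀/(1 − f) ≈ 5.775/0.9167 ≈ 6.300 mcg/mL.
Peak 6.3 mcg/mL vs MTC 7 mcg/mL: below toxic threshold.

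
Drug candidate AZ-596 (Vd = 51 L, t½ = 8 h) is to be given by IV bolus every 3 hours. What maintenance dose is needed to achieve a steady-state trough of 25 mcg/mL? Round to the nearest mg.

378 mg

τ/t½ = 3/8 ≈ 0.375, so f = (1/2)^(3/8) ≈ 0.771105.
Cmin,ss = (D/Vd)·f/(1−f), so D = Cmin,ss·Vd·(1−f)/f.
D = 25 × 51 × (1−f)/f ≈ 25 × 51 × 0.29684 ≈ 378.47 mg.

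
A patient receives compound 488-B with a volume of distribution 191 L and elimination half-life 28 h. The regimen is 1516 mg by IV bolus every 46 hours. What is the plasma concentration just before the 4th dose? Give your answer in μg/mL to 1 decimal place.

3.6 μg/mL

f = (1/2)^(τ/t½) = (1/2)^(46/28) ≈ 0.3202.
C₀ = D/Vd = 1516/191 ≈ 7.937 μg/mL.
Before the 4th dose, 3 doses have been given. Superposition: Cmin = C₀·(f + f² + … + f^3).
≈ 7.937 × (0.3202 + 0.1025 + 0.0328) ≈ 7.937 × 0.4555 ≈ 3.615 μg/mL.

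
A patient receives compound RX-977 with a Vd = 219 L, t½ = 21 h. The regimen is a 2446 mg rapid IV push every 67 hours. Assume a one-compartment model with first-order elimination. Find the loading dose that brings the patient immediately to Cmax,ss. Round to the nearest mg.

2747 mg

f = (1/2)^(67/21) ≈ 0.109540; accumulation ratio R = 1/(1−f) ≈ 1.12302.
Loading dose to hit Cmax,ss on first dose: D_load = D_maint·R ≈ 2446 × 1.12302 ≈ 2746.91 mg.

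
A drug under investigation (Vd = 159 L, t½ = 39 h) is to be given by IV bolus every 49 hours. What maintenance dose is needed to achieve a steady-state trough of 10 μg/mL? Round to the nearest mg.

τ/t½ = 49/39 ≈ 1.2564, so f = (1/2)^(49/39) ≈ 0.418584.
Cmin,ss = (D/Vd)·f/(1−f), so D = Cmin,ss·Vd·(1−f)/f.
D = 10 × 159 × (1−f)/f ≈ 10 × 159 × 1.38901 ≈ 2208.53 mg.

2209 mg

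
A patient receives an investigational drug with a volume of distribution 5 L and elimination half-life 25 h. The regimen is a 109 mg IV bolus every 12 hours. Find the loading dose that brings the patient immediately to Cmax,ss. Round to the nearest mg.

385 mg

f = (1/2)^(12/25) ≈ 0.716978; accumulation ratio R = 1/(1−f) ≈ 3.53329.
Loading dose to hit Cmax,ss on first dose: D_load = D_maint·R ≈ 109 × 3.53329 ≈ 385.13 mg.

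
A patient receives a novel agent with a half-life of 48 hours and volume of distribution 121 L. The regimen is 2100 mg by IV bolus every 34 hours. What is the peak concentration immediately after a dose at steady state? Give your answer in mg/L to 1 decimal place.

Over one 34-h interval, 34/48 ≈ 0.70833 half-lives elapse, leaving f ≈ 0.6120 of each dose.
Accumulation ratio R = 1/(1 − f) ≈ 1/0.3880 ≈ 2.5773.
Each bolus raises the concentration by D/Vd = 2100/121 ≈ 17.355 mg/L.
Steady-state peak Cmax,ss = C₀·R ≈ 17.355 × 2.5773 ≈ 44.729 mg/L.

44.7 mg/L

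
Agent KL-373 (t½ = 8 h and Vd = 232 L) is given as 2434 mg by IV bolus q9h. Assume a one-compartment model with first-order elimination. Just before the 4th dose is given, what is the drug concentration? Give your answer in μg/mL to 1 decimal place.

8.0 μg/mL

f = (1/2)^(τ/t½) = (1/2)^(9/8) ≈ 0.4585.
C₀ = D/Vd = 2434/232 ≈ 10.491 μg/mL.
Before the 4th dose, 3 doses have been given. Superposition: Cmin = C₀·(f + f² + … + f^3).
≈ 10.491 × (0.4585 + 0.2102 + 0.0964) ≈ 10.491 × 0.7651 ≈ 8.027 μg/mL.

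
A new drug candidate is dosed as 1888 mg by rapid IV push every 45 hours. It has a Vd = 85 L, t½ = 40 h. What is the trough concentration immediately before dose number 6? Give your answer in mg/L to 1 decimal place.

18.4 mg/L

f = (1/2)^(τ/t½) = (1/2)^(45/40) ≈ 0.4585.
C₀ = D/Vd = 1888/85 ≈ 22.212 mg/L.
Before the 6th dose, 5 doses have been given. Superposition: Cmin = C₀·(f + f² + … + f^5).
≈ 22.212 × (0.4585 + 0.2102 + 0.0964 + 0.0442 + 0.0203) ≈ 22.212 × 0.8296 ≈ 18.427 mg/L.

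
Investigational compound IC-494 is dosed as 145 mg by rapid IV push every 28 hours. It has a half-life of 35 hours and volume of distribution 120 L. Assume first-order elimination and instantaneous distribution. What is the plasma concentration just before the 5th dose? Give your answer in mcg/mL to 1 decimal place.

1.5 mcg/mL

f = (1/2)^(τ/t½) = (1/2)^(28/35) ≈ 0.5743.
C₀ = D/Vd = 145/120 ≈ 1.208 mcg/mL.
Before the 5th dose, 4 doses have been given. Superposition: Cmin = C₀·(f + f² + … + f^4).
≈ 1.208 × (0.5743 + 0.3298 + 0.1894 + 0.1088) ≈ 1.208 × 1.2023 ≈ 1.452 mcg/mL.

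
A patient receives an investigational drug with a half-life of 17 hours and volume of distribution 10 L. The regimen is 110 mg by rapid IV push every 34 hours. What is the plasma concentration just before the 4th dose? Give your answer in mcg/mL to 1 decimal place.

f = (1/2)^(τ/t½) = (1/2)^(34/17) ≈ 0.2500.
C₀ = D/Vd = 110/10 ≈ 11.000 mcg/mL.
Before the 4th dose, 3 doses have been given. Superposition: Cmin = C₀·(f + f² + … + f^3).
≈ 11.000 × (0.2500 + 0.0625 + 0.0156) ≈ 11.000 × 0.3281 ≈ 3.609 mcg/mL.

3.6 mcg/mL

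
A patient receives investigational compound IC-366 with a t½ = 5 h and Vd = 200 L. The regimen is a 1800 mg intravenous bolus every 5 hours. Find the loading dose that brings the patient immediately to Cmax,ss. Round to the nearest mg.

3600 mg

f = (1/2)^(5/5) ≈ 0.500000; accumulation ratio R = 1/(1−f) ≈ 2.00000.
Loading dose to hit Cmax,ss on first dose: D_load = D_maint·R ≈ 1800 × 2.00000 ≈ 3600.00 mg.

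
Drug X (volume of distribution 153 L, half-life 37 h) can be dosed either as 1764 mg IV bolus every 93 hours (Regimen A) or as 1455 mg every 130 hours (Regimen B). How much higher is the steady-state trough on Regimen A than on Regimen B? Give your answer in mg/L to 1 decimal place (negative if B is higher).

1.5 mg/L

Regimen A: f = (1/2)^(93/37) ≈ 0.1751; Cmin,ss = (1764/153)·f/(1−f) ≈ 2.447 mg/L.
Regimen B: f = (1/2)^(130/37) ≈ 0.0876; Cmin,ss = (1455/153)·f/(1−f) ≈ 0.913 mg/L.
Difference ≈ 2.447 − 0.913 ≈ 1.534 mg/L.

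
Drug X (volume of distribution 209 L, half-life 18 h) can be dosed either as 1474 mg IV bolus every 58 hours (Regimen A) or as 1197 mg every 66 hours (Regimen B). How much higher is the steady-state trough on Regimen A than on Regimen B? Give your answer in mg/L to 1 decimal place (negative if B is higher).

0.4 mg/L

Regimen A: f = (1/2)^(58/18) ≈ 0.1072; Cmin,ss = (1474/209)·f/(1−f) ≈ 0.847 mg/L.
Regimen B: f = (1/2)^(66/18) ≈ 0.0787; Cmin,ss = (1197/209)·f/(1−f) ≈ 0.489 mg/L.
Difference ≈ 0.847 − 0.489 ≈ 0.358 mg/L.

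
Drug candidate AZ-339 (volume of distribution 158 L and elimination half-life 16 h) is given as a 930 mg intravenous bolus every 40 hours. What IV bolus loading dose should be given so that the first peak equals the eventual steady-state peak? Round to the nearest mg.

1130 mg

f = (1/2)^(40/16) ≈ 0.176777; accumulation ratio R = 1/(1−f) ≈ 1.21474.
Loading dose to hit Cmax,ss on first dose: D_load = D_maint·R ≈ 930 × 1.21474 ≈ 1129.71 mg.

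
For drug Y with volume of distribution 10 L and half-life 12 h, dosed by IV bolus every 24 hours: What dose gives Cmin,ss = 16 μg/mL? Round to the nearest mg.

480 mg

τ/t½ = 24/12 ≈ 2, so f = (1/2)^(24/12) ≈ 0.250000.
Cmin,ss = (D/Vd)·f/(1−f), so D = Cmin,ss·Vd·(1−f)/f.
D = 16 × 10 × (1−f)/f ≈ 16 × 10 × 3.00000 ≈ 480.00 mg.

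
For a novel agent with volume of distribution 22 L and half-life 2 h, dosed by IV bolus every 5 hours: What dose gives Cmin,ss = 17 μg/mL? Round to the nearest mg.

τ/t½ = 5/2 ≈ 2.5, so f = (1/2)^(5/2) ≈ 0.176777.
Cmin,ss = (D/Vd)·f/(1−f), so D = Cmin,ss·Vd·(1−f)/f.
D = 17 × 22 × (1−f)/f ≈ 17 × 22 × 4.65684 ≈ 1741.66 mg.

1742 mg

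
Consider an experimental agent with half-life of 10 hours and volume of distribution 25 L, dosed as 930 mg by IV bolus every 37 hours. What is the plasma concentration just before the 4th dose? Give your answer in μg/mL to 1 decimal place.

f = (1/2)^(τ/t½) = (1/2)^(37/10) ≈ 0.0769.
C₀ = D/Vd = 930/25 ≈ 37.200 μg/mL.
Before the 4th dose, 3 doses have been given. Superposition: Cmin = C₀·(f + f² + … + f^3).
≈ 37.200 × (0.0769 + 0.0059 + 0.0005) ≈ 37.200 × 0.0833 ≈ 3.099 μg/mL.

3.1 μg/mL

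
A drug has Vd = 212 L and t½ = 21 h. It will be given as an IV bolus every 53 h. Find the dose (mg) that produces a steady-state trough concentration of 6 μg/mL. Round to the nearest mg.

6043 mg

τ/t½ = 53/21 ≈ 2.5238, so f = (1/2)^(53/21) ≈ 0.173883.
Cmin,ss = (D/Vd)·f/(1−f), so D = Cmin,ss·Vd·(1−f)/f.
D = 6 × 212 × (1−f)/f ≈ 6 × 212 × 4.75099 ≈ 6043.26 mg.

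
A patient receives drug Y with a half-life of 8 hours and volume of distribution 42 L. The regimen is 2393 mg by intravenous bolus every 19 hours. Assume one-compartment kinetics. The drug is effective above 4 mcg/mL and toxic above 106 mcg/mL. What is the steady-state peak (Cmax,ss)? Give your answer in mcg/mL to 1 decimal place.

70.6 mcg/mL

Over one 19-h interval, 19/8 ≈ 2.375 half-lives elapse, leaving f ≈ 0.1928 of each dose.
At steady state, accumulation factor R = 1/(1 − e^(−kτ)) ≈ 1.2389.
Single-dose peak C₀ = D/Vd = 2393/42 ≈ 56.976 mcg/mL.
Steady-state peak Cmax,ss = C₀·R ≈ 56.976 × 1.2389 ≈ 70.588 mcg/mL.
Peak 70.6 mcg/mL vs MTC 106 mcg/mL: below toxic threshold.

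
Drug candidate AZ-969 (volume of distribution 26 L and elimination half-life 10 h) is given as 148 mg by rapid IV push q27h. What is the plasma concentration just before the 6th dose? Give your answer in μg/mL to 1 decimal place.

f = (1/2)^(τ/t½) = (1/2)^(27/10) ≈ 0.1539.
C₀ = D/Vd = 148/26 ≈ 5.692 μg/mL.
Before the 6th dose, 5 doses have been given. Superposition: Cmin = C₀·(f + f² + … + f^5).
≈ 5.692 × (0.1539 + 0.0237 + 0.0036 + 0.0006 + 0.0001) ≈ 5.692 × 0.1819 ≈ 1.035 μg/mL.

1.0 μg/mL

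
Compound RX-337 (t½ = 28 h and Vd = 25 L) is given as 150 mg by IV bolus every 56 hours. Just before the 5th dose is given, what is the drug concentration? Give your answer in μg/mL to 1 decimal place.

f = (1/2)^(τ/t½) = (1/2)^(56/28) ≈ 0.2500.
C₀ = D/Vd = 150/25 ≈ 6.000 μg/mL.
Before the 5th dose, 4 doses have been given. Superposition: Cmin = C₀·(f + f² + … + f^4).
≈ 6.000 × (0.2500 + 0.0625 + 0.0156 + 0.0039) ≈ 6.000 × 0.3320 ≈ 1.992 μg/mL.

2.0 μg/mL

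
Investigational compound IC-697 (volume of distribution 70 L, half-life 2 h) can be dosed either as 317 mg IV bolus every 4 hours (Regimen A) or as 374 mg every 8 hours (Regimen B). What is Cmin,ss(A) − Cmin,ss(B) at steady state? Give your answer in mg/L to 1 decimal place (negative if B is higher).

Regimen A: f = (1/2)^(4/2) ≈ 0.2500; Cmin,ss = (317/70)·f/(1−f) ≈ 1.510 mg/L.
Regimen B: f = (1/2)^(8/2) ≈ 0.0625; Cmin,ss = (374/70)·f/(1−f) ≈ 0.356 mg/L.
Difference ≈ 1.510 − 0.356 ≈ 1.154 mg/L.

1.2 mg/L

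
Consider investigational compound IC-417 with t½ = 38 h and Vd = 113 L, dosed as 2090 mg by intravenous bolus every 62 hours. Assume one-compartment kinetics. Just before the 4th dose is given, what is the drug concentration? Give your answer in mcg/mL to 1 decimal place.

8.5 mcg/mL

f = (1/2)^(τ/t½) = (1/2)^(62/38) ≈ 0.3227.
C₀ = D/Vd = 2090/113 ≈ 18.496 mcg/mL.
Before the 4th dose, 3 doses have been given. Superposition: Cmin = C₀·(f + f² + … + f^3).
≈ 18.496 × (0.3227 + 0.1041 + 0.0336) ≈ 18.496 × 0.4604 ≈ 8.516 mcg/mL.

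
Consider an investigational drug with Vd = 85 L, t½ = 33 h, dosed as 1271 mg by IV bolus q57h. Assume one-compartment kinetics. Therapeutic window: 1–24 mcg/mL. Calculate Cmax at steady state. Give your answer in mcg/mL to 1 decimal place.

k = ln2/t½ = ln2/33 ≈ 0.021004 h⁻¹; fraction remaining f = e^(−kτ) = e^(−0.021004×57) ≈ 0.3020.
Accumulation ratio R = 1/(1 − f) ≈ 1/0.6980 ≈ 1.4327.
Each bolus raises the concentration by D/Vd = 1271/85 ≈ 14.953 mcg/mL.
Steady-state peak Cmax,ss = C₀·R ≈ 14.953 × 1.4327 ≈ 21.423 mcg/mL.
Peak 21.4 mcg/mL vs MTC 24 mcg/mL: below toxic threshold.

21.4 mcg/mL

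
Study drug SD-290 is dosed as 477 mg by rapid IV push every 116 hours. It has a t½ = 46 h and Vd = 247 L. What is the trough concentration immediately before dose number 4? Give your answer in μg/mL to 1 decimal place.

0.4 μg/mL

f = (1/2)^(τ/t½) = (1/2)^(116/46) ≈ 0.1741.
C₀ = D/Vd = 477/247 ≈ 1.931 μg/mL.
Before the 4th dose, 3 doses have been given. Superposition: Cmin = C₀·(f + f² + … + f^3).
≈ 1.931 × (0.1741 + 0.0303 + 0.0053) ≈ 1.931 × 0.2097 ≈ 0.405 μg/mL.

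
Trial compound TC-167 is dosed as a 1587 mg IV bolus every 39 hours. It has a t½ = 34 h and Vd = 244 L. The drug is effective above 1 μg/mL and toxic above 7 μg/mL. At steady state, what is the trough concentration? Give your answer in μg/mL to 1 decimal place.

5.4 μg/mL

k = ln2/t½ = ln2/34 ≈ 0.020387 h⁻¹; fraction remaining f = e^(−kτ) = e^(−0.020387×39) ≈ 0.4515.
At steady state, accumulation factor R = 1/(1 − e^(−kτ)) ≈ 1.8232.
Each bolus raises the concentration by D/Vd = 1587/244 ≈ 6.504 μg/mL.
Cmax,ss = C₀/(1 − f) ≈ 6.504/0.5485 ≈ 11.858 μg/mL.
Steady-state trough Cmin,ss = Cmax,ss·f ≈ 11.858 × 0.4515 ≈ 5.354 μg/mL.
Trough 5.4 μg/mL vs MEC 1 μg/mL: adequate.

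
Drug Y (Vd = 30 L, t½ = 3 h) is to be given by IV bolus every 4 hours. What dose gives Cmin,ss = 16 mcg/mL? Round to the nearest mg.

730 mg

τ/t½ = 4/3 ≈ 1.3333, so f = (1/2)^(4/3) ≈ 0.396850.
Cmin,ss = (D/Vd)·f/(1−f), so D = Cmin,ss·Vd·(1−f)/f.
D = 16 × 30 × (1−f)/f ≈ 16 × 30 × 1.51984 ≈ 729.52 mg.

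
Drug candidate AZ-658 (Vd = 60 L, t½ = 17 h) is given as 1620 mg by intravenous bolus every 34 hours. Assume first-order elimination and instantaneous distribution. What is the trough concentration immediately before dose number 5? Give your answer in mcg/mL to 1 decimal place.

9.0 mcg/mL

f = (1/2)^(τ/t½) = (1/2)^(34/17) ≈ 0.2500.
C₀ = D/Vd = 1620/60 ≈ 27.000 mcg/mL.
Before the 5th dose, 4 doses have been given. Superposition: Cmin = C₀·(f + f² + … + f^4).
≈ 27.000 × (0.2500 + 0.0625 + 0.0156 + 0.0039) ≈ 27.000 × 0.3320 ≈ 8.964 mcg/mL.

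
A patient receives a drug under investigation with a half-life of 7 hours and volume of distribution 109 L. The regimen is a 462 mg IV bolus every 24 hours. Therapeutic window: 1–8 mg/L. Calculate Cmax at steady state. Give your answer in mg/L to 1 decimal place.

k = ln2/t½ = ln2/7 ≈ 0.099021 h⁻¹; fraction remaining f = e^(−kτ) = e^(−0.099021×24) ≈ 0.0929.
At steady state, accumulation factor R = 1/(1 − e^(−kτ)) ≈ 1.1024.
Single-dose peak C₀ = D/Vd = 462/109 ≈ 4.239 mg/L.
Cmax,ss = C₀/(1 − f) ≈ 4.239/0.9071 ≈ 4.673 mg/L.
Peak 4.7 mg/L vs MTC 8 mg/L: below toxic threshold.

4.7 mg/L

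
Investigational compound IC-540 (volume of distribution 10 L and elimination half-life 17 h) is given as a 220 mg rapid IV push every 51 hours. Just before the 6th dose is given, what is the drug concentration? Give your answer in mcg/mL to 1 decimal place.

f = (1/2)^(τ/t½) = (1/2)^(51/17) ≈ 0.1250.
C₀ = D/Vd = 220/10 ≈ 22.000 mcg/mL.
Before the 6th dose, 5 doses have been given. Superposition: Cmin = C₀·(f + f² + … + f^5).
≈ 22.000 × (0.1250 + 0.0156 + 0.0020 + 0.0002 + 0.0000) ≈ 22.000 × 0.1428 ≈ 3.142 mcg/mL.

3.1 mcg/mL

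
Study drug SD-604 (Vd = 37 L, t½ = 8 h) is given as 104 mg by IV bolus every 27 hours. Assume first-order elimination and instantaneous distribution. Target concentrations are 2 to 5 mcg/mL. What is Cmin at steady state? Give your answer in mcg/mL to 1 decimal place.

0.3 mcg/mL

k = ln2/t½ = ln2/8 ≈ 0.086643 h⁻¹; fraction remaining f = e^(−kτ) = e^(−0.086643×27) ≈ 0.0964.
Accumulation ratio R = 1/(1 − f) ≈ 1/0.9036 ≈ 1.1067.
Single-dose peak C₀ = D/Vd = 104/37 ≈ 2.811 mcg/mL.
Steady-state peak Cmax,ss = C₀·R ≈ 2.811 × 1.1067 ≈ 3.111 mcg/mL.
Steady-state trough Cmin,ss = Cmax,ss·f ≈ 3.111 × 0.0964 ≈ 0.300 mcg/mL.
Trough 0.3 mcg/mL vs MEC 2 mcg/mL: subtherapeutic.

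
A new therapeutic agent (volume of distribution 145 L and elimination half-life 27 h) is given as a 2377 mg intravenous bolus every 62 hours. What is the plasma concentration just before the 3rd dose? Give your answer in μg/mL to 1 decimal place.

f = (1/2)^(τ/t½) = (1/2)^(62/27) ≈ 0.2036.
C₀ = D/Vd = 2377/145 ≈ 16.393 μg/mL.
Before the 3rd dose, 2 doses have been given. Superposition: Cmin = C₀·(f + f²).
≈ 16.393 × (0.2036 + 0.0415) ≈ 16.393 × 0.2451 ≈ 4.018 μg/mL.

4.0 μg/mL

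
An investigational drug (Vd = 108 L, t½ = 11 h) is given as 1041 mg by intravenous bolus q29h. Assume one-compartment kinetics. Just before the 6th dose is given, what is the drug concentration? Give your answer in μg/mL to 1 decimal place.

1.8 μg/mL

f = (1/2)^(τ/t½) = (1/2)^(29/11) ≈ 0.1608.
C₀ = D/Vd = 1041/108 ≈ 9.639 μg/mL.
Before the 6th dose, 5 doses have been given. Superposition: Cmin = C₀·(f + f² + … + f^5).
≈ 9.639 × (0.1608 + 0.0259 + 0.0042 + 0.0007 + 0.0001) ≈ 9.639 × 0.1917 ≈ 1.848 μg/mL.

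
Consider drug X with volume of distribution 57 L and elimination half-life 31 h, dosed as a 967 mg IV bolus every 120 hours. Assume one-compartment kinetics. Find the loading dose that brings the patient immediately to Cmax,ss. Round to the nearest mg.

f = (1/2)^(120/31) ≈ 0.068347; accumulation ratio R = 1/(1−f) ≈ 1.07336.
Loading dose to hit Cmax,ss on first dose: D_load = D_maint·R ≈ 967 × 1.07336 ≈ 1037.94 mg.

1038 mg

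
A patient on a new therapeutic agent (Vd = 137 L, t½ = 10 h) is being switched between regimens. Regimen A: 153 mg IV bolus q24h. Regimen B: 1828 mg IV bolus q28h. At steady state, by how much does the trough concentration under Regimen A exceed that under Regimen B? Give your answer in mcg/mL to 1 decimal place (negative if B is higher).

-2.0 mcg/mL

Regimen A: f = (1/2)^(24/10) ≈ 0.1895; Cmin,ss = (153/137)·f/(1−f) ≈ 0.261 mcg/mL.
Regimen B: f = (1/2)^(28/10) ≈ 0.1436; Cmin,ss = (1828/137)·f/(1−f) ≈ 2.237 mcg/mL.
Difference ≈ 0.261 − 2.237 ≈ -1.976 mcg/mL.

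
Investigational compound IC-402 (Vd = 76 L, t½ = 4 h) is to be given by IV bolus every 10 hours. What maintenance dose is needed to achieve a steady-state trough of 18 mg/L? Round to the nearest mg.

6371 mg

τ/t½ = 10/4 ≈ 2.5, so f = (1/2)^(10/4) ≈ 0.176777.
Cmin,ss = (D/Vd)·f/(1−f), so D = Cmin,ss·Vd·(1−f)/f.
D = 18 × 76 × (1−f)/f ≈ 18 × 76 × 4.65684 ≈ 6370.56 mg.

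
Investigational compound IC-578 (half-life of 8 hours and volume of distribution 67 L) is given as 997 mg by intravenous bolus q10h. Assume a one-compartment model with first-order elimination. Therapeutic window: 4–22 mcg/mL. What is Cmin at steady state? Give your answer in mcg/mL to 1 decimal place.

k = ln2/t½ = ln2/8 ≈ 0.086643 h⁻¹; fraction remaining f = e^(−kτ) = e^(−0.086643×10) ≈ 0.4204.
Each bolus raises the concentration by D/Vd = 997/67 ≈ 14.881 mcg/mL.
Steady-state trough Cmin,ss = C₀·f/(1−f) ≈ 14.881 × 0.4204/0.5796 ≈ 10.794 mcg/mL.
Trough 10.8 mcg/mL vs MEC 4 mcg/mL: adequate.

10.8 mcg/mL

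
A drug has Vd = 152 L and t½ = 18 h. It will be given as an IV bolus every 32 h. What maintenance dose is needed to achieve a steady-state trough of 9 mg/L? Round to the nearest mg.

3323 mg

τ/t½ = 32/18 ≈ 1.7778, so f = (1/2)^(32/18) ≈ 0.291632.
Cmin,ss = (D/Vd)·f/(1−f), so D = Cmin,ss·Vd·(1−f)/f.
D = 9 × 152 × (1−f)/f ≈ 9 × 152 × 2.42898 ≈ 3322.84 mg.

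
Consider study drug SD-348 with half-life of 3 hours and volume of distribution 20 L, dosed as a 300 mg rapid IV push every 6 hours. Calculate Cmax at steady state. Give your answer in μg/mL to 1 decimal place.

τ = 6 h = 2 half-lives, so f = (1/2)^2 = 0.25.
Accumulation ratio R = 1/(1 − f) = 1/0.75 = 4/3.
Single-dose peak C₀ = D/Vd = 300/20 = 15 μg/mL.
Steady-state peak Cmax,ss = C₀·R = 15 × 4/3 ≈ 20.000 μg/mL.

20.0 μg/mL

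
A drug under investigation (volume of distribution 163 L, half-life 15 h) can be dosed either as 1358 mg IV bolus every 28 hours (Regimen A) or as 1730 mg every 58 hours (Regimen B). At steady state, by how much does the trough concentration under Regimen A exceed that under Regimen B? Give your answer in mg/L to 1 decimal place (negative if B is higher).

2.4 mg/L

Regimen A: f = (1/2)^(28/15) ≈ 0.2742; Cmin,ss = (1358/163)·f/(1−f) ≈ 3.147 mg/L.
Regimen B: f = (1/2)^(58/15) ≈ 0.0686; Cmin,ss = (1730/163)·f/(1−f) ≈ 0.782 mg/L.
Difference ≈ 3.147 − 0.782 ≈ 2.365 mg/L.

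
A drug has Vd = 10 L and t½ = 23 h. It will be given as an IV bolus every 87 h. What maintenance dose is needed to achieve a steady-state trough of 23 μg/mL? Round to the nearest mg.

τ/t½ = 87/23 ≈ 3.7826, so f = (1/2)^(87/23) ≈ 0.072664.
Cmin,ss = (D/Vd)·f/(1−f), so D = Cmin,ss·Vd·(1−f)/f.
D = 23 × 10 × (1−f)/f ≈ 23 × 10 × 12.76197 ≈ 2935.25 mg.

2935 mg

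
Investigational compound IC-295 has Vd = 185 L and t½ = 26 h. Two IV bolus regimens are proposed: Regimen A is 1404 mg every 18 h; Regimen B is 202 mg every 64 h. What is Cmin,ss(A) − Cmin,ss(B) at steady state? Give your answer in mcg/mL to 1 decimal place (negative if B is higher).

12.1 mcg/mL

Regimen A: f = (1/2)^(18/26) ≈ 0.6189; Cmin,ss = (1404/185)·f/(1−f) ≈ 12.325 mcg/mL.
Regimen B: f = (1/2)^(64/26) ≈ 0.1816; Cmin,ss = (202/185)·f/(1−f) ≈ 0.242 mcg/mL.
Difference ≈ 12.325 − 0.242 ≈ 12.083 mcg/mL.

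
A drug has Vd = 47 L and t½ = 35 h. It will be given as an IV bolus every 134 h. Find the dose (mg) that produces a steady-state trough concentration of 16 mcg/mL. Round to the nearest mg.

τ/t½ = 134/35 ≈ 3.8286, so f = (1/2)^(134/35) ≈ 0.070386.
Cmin,ss = (D/Vd)·f/(1−f), so D = Cmin,ss·Vd·(1−f)/f.
D = 16 × 47 × (1−f)/f ≈ 16 × 47 × 13.20737 ≈ 9931.94 mg.

9932 mg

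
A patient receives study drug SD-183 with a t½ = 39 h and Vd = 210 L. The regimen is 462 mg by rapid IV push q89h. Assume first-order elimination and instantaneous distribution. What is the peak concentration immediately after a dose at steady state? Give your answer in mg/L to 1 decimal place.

2.8 mg/L

k = ln2/t½ = ln2/39 ≈ 0.017773 h⁻¹; fraction remaining f = e^(−kτ) = e^(−0.017773×89) ≈ 0.2056.
At steady state, accumulation factor R = 1/(1 − e^(−kτ)) ≈ 1.2588.
Each bolus raises the concentration by D/Vd = 462/210 ≈ 2.200 mg/L.
Steady-state peak Cmax,ss = C₀·R ≈ 2.200 × 1.2588 ≈ 2.769 mg/L.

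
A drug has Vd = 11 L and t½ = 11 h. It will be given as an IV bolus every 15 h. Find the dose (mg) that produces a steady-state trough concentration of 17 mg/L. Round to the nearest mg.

294 mg

τ/t½ = 15/11 ≈ 1.3636, so f = (1/2)^(15/11) ≈ 0.388602.
Cmin,ss = (D/Vd)·f/(1−f), so D = Cmin,ss·Vd·(1−f)/f.
D = 17 × 11 × (1−f)/f ≈ 17 × 11 × 1.57333 ≈ 294.21 mg.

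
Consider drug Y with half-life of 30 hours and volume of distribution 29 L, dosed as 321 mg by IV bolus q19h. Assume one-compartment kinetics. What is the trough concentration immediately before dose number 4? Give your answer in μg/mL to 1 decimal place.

14.7 μg/mL

f = (1/2)^(τ/t½) = (1/2)^(19/30) ≈ 0.6447.
C₀ = D/Vd = 321/29 ≈ 11.069 μg/mL.
Before the 4th dose, 3 doses have been given. Superposition: Cmin = C₀·(f + f² + … + f^3).
≈ 11.069 × (0.6447 + 0.4156 + 0.2680) ≈ 11.069 × 1.3283 ≈ 14.703 μg/mL.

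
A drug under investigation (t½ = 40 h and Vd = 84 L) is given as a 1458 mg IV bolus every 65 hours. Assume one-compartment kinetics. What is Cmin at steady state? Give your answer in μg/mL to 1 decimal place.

k = ln2/t½ = ln2/40 ≈ 0.017329 h⁻¹; fraction remaining f = e^(−kτ) = e^(−0.017329×65) ≈ 0.3242.
Single-dose peak C₀ = D/Vd = 1458/84 ≈ 17.357 μg/mL.
Steady-state trough Cmin,ss = C₀·f/(1−f) ≈ 17.357 × 0.3242/0.6758 ≈ 8.327 μg/mL.

8.3 μg/mL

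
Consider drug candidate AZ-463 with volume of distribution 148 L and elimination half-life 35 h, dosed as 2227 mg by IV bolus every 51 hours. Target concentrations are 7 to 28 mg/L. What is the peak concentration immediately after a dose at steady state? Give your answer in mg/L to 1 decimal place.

τ/t½ = 51/35 ≈ 1.4571, so fraction remaining f = (1/2)^(51/35) ≈ 0.3642.
Accumulation ratio R = 1/(1 − f) ≈ 1/0.6358 ≈ 1.5728.
Single-dose peak C₀ = D/Vd = 2227/148 ≈ 15.047 mg/L.
Cmax,ss = C₀/(1 − f) ≈ 15.047/0.6358 ≈ 23.666 mg/L.
Peak 23.7 mg/L vs MTC 28 mg/L: below toxic threshold.

23.7 mg/L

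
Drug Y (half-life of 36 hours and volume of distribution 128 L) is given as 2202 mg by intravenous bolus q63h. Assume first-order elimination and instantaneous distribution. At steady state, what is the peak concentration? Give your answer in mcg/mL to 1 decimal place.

24.5 mcg/mL

τ/t½ = 63/36 ≈ 1.75, so fraction remaining f = (1/2)^(63/36) ≈ 0.2973.
At steady state, accumulation factor R = 1/(1 − e^(−kτ)) ≈ 1.4231.
Each bolus raises the concentration by D/Vd = 2202/128 ≈ 17.203 mcg/mL.
Steady-state peak Cmax,ss = C₀·R ≈ 17.203 × 1.4231 ≈ 24.482 mcg/mL.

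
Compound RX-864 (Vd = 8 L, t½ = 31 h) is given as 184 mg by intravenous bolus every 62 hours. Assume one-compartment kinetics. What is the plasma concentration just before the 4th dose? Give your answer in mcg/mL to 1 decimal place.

7.5 mcg/mL

f = (1/2)^(τ/t½) = (1/2)^(62/31) ≈ 0.2500.
C₀ = D/Vd = 184/8 ≈ 23.000 mcg/mL.
Before the 4th dose, 3 doses have been given. Superposition: Cmin = C₀·(f + f² + … + f^3).
≈ 23.000 × (0.2500 + 0.0625 + 0.0156) ≈ 23.000 × 0.3281 ≈ 7.546 mcg/mL.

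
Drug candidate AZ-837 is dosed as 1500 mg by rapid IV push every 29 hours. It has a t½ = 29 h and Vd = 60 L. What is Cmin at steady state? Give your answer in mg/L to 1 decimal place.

25.0 mg/L

The dosing interval is 1 half-life, so f = 2^(−1) = 0.5.
Accumulation ratio R = 1/(1 − f) = 1/0.5 = 2/1.
Single-dose peak C₀ = D/Vd = 1500/60 = 25 mg/L.
Steady-state peak Cmax,ss = C₀·R = 25 × 2/1 ≈ 50.000 mg/L.
Steady-state trough Cmin,ss = Cmax,ss·f ≈ 50.000 × 0.5 ≈ 25.000 mg/L.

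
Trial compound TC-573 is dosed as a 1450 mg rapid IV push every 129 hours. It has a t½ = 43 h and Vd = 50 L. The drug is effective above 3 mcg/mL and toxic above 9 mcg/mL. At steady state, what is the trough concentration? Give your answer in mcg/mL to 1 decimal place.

The dosing interval is 3 half-lives, so f = 2^(−3) = 0.125.
Accumulation ratio R = 1/(1 − f) = 1/0.875 = 8/7.
Single-dose peak C₀ = D/Vd = 1450/50 = 29 mcg/mL.
Steady-state peak Cmax,ss = C₀·R = 29 × 8/7 ≈ 33.143 mcg/mL.
Steady-state trough Cmin,ss = Cmax,ss·f ≈ 33.143 × 0.125 ≈ 4.143 mcg/mL.
Trough 4.1 mcg/mL vs MEC 3 mcg/mL: adequate.

4.1 mcg/mL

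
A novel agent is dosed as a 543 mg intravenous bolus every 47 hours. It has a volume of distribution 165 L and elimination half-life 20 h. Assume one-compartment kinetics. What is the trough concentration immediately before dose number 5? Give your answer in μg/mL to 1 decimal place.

0.8 μg/mL

f = (1/2)^(τ/t½) = (1/2)^(47/20) ≈ 0.1961.
C₀ = D/Vd = 543/165 ≈ 3.291 μg/mL.
Before the 5th dose, 4 doses have been given. Superposition: Cmin = C₀·(f + f² + … + f^4).
≈ 3.291 × (0.1961 + 0.0385 + 0.0075 + 0.0015) ≈ 3.291 × 0.2436 ≈ 0.802 μg/mL.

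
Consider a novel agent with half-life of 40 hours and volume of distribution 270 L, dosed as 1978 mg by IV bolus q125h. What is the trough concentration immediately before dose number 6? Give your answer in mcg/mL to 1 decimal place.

f = (1/2)^(τ/t½) = (1/2)^(125/40) ≈ 0.1146.
C₀ = D/Vd = 1978/270 ≈ 7.326 mcg/mL.
Before the 6th dose, 5 doses have been given. Superposition: Cmin = C₀·(f + f² + … + f^5).
≈ 7.326 × (0.1146 + 0.0131 + 0.0015 + 0.0002 + 0.0000) ≈ 7.326 × 0.1294 ≈ 0.948 mcg/mL.

0.9 mcg/mL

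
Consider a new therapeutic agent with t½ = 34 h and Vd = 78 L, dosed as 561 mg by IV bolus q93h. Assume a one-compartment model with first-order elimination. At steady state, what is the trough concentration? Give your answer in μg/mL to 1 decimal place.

Over one 93-h interval, 93/34 ≈ 2.7353 half-lives elapse, leaving f ≈ 0.1502 of each dose.
At steady state, accumulation factor R = 1/(1 − e^(−kτ)) ≈ 1.1767.
Each bolus raises the concentration by D/Vd = 561/78 ≈ 7.192 μg/mL.
Steady-state peak Cmax,ss = C₀·R ≈ 7.192 × 1.1767 ≈ 8.463 μg/mL.
Steady-state trough Cmin,ss = Cmax,ss·f ≈ 8.463 × 0.1502 ≈ 1.271 μg/mL.

1.3 μg/mL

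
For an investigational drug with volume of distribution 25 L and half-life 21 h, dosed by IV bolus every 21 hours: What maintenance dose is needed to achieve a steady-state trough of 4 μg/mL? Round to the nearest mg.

100 mg

τ/t½ = 21/21 ≈ 1, so f = (1/2)^(21/21) ≈ 0.500000.
Cmin,ss = (D/Vd)·f/(1−f), so D = Cmin,ss·Vd·(1−f)/f.
D = 4 × 25 × (1−f)/f ≈ 4 × 25 × 1.00000 ≈ 100.00 mg.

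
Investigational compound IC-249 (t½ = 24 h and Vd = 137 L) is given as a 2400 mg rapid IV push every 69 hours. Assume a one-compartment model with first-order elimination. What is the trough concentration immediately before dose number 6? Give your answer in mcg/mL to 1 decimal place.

f = (1/2)^(τ/t½) = (1/2)^(69/24) ≈ 0.1363.
C₀ = D/Vd = 2400/137 ≈ 17.518 mcg/mL.
Before the 6th dose, 5 doses have been given. Superposition: Cmin = C₀·(f + f² + … + f^5).
≈ 17.518 × (0.1363 + 0.0186 + 0.0025 + 0.0003 + 0.0000) ≈ 17.518 × 0.1577 ≈ 2.763 mcg/mL.

2.8 mcg/mL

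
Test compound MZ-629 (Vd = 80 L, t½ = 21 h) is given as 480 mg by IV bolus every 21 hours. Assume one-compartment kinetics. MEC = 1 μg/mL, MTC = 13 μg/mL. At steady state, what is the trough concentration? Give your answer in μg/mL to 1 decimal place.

τ = 21 h = 1 half-life, so f = (1/2)^1 = 0.5.
At steady state, R = 1/(1 − 0.5) = 2/1.
Single-dose peak C₀ = D/Vd = 480/80 = 6 μg/mL.
Steady-state peak Cmax,ss = C₀·R = 6 × 2/1 ≈ 12.000 μg/mL.
Steady-state trough Cmin,ss = Cmax,ss·f ≈ 12.000 × 0.5 ≈ 6.000 μg/mL.
Trough 6.0 μg/mL vs MEC 1 μg/mL: adequate.

6.0 μg/mL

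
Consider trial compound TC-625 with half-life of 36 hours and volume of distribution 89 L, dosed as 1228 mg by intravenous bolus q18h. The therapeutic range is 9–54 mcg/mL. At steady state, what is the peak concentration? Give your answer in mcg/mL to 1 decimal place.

47.1 mcg/mL

k = ln2/t½ = ln2/36 ≈ 0.019254 h⁻¹; fraction remaining f = e^(−kτ) = e^(−0.019254×18) ≈ 0.7071.
At steady state, accumulation factor R = 1/(1 − e^(−kτ)) ≈ 3.4141.
Single-dose peak C₀ = D/Vd = 1228/89 ≈ 13.798 mcg/mL.
Steady-state peak Cmax,ss = C₀·R ≈ 13.798 × 3.4141 ≈ 47.108 mcg/mL.
Peak 47.1 mcg/mL vs MTC 54 mcg/mL: below toxic threshold.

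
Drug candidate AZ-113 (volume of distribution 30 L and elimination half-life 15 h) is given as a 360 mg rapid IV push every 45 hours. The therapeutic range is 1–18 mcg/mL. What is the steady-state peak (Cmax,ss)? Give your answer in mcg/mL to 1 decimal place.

13.7 mcg/mL

τ = 45 h = 3 half-lives, so f = (1/2)^3 = 0.125.
Accumulation ratio R = 1/(1 − f) = 1/0.875 = 8/7.
Single-dose peak C₀ = D/Vd = 360/30 = 12 mcg/mL.
Steady-state peak Cmax,ss = C₀·R = 12 × 8/7 ≈ 13.714 mcg/mL.
Peak 13.7 mcg/mL vs MTC 18 mcg/mL: below toxic threshold.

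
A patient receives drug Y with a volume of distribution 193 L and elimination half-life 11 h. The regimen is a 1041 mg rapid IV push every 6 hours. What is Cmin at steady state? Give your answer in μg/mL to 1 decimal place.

τ/t½ = 6/11 ≈ 0.54545, so fraction remaining f = (1/2)^(6/11) ≈ 0.6852.
At steady state, accumulation factor R = 1/(1 − e^(−kτ)) ≈ 3.1766.
Single-dose peak C₀ = D/Vd = 1041/193 ≈ 5.394 μg/mL.
Cmax,ss = C₀/(1 − f) ≈ 5.394/0.3148 ≈ 17.135 μg/mL.
Steady-state trough Cmin,ss = Cmax,ss·f ≈ 17.135 × 0.6852 ≈ 11.741 μg/mL.

11.7 μg/mL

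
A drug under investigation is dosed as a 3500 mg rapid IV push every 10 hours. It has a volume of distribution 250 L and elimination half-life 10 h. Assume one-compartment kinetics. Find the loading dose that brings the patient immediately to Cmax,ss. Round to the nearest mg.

f = (1/2)^(10/10) ≈ 0.500000; accumulation ratio R = 1/(1−f) ≈ 2.00000.
Loading dose to hit Cmax,ss on first dose: D_load = D_maint·R ≈ 3500 × 2.00000 ≈ 7000.00 mg.

7000 mg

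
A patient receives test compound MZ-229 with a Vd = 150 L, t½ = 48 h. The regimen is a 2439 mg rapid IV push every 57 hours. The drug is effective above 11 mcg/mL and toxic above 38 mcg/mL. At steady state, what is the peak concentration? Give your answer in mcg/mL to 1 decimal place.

29.0 mcg/mL

k = ln2/t½ = ln2/48 ≈ 0.014441 h⁻¹; fraction remaining f = e^(−kτ) = e^(−0.014441×57) ≈ 0.4391.
At steady state, accumulation factor R = 1/(1 − e^(−kτ)) ≈ 1.7828.
Each bolus raises the concentration by D/Vd = 2439/150 ≈ 16.260 mcg/mL.
Steady-state peak Cmax,ss = C₀·R ≈ 16.260 × 1.7828 ≈ 28.988 mcg/mL.
Peak 29.0 mcg/mL vs MTC 38 mcg/mL: below toxic threshold.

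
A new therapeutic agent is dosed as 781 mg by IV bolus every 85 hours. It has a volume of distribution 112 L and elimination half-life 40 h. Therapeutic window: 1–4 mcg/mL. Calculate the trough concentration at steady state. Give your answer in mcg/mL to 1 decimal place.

2.1 mcg/mL

Over one 85-h interval, 85/40 ≈ 2.125 half-lives elapse, leaving f ≈ 0.2293 of each dose.
At steady state, accumulation factor R = 1/(1 − e^(−kτ)) ≈ 1.2975.
Single-dose peak C₀ = D/Vd = 781/112 ≈ 6.973 mcg/mL.
Cmax,ss = C₀/(1 − f) ≈ 6.973/0.7707 ≈ 9.048 mcg/mL.
Steady-state trough Cmin,ss = Cmax,ss·f ≈ 9.048 × 0.2293 ≈ 2.075 mcg/mL.
Trough 2.1 mcg/mL vs MEC 1 mcg/mL: adequate.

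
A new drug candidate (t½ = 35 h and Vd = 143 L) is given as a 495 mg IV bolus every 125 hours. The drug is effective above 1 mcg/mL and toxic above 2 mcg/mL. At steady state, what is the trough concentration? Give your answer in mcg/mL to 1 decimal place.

0.3 mcg/mL

Over one 125-h interval, 125/35 ≈ 3.5714 half-lives elapse, leaving f ≈ 0.0841 of each dose.
Accumulation ratio R = 1/(1 − f) ≈ 1/0.9159 ≈ 1.0918.
Each bolus raises the concentration by D/Vd = 495/143 ≈ 3.462 mcg/mL.
Steady-state peak Cmax,ss = C₀·R ≈ 3.462 × 1.0918 ≈ 3.780 mcg/mL.
Steady-state trough Cmin,ss = Cmax,ss·f ≈ 3.780 × 0.0841 ≈ 0.318 mcg/mL.
Trough 0.3 mcg/mL vs MEC 1 mcg/mL: subtherapeutic.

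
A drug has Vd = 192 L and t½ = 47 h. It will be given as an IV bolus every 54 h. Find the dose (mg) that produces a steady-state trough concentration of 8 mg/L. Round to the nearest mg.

τ/t½ = 54/47 ≈ 1.1489, so f = (1/2)^(54/47) ≈ 0.450958.
Cmin,ss = (D/Vd)·f/(1−f), so D = Cmin,ss·Vd·(1−f)/f.
D = 8 × 192 × (1−f)/f ≈ 8 × 192 × 1.21750 ≈ 1870.08 mg.

1870 mg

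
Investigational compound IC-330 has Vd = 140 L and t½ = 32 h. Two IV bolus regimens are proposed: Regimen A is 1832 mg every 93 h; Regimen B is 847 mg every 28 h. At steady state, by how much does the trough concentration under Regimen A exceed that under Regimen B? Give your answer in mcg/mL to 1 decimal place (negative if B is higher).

Regimen A: f = (1/2)^(93/32) ≈ 0.1334; Cmin,ss = (1832/140)·f/(1−f) ≈ 2.014 mcg/mL.
Regimen B: f = (1/2)^(28/32) ≈ 0.5453; Cmin,ss = (847/140)·f/(1−f) ≈ 7.255 mcg/mL.
Difference ≈ 2.014 − 7.255 ≈ -5.241 mcg/mL.

-5.2 mcg/mL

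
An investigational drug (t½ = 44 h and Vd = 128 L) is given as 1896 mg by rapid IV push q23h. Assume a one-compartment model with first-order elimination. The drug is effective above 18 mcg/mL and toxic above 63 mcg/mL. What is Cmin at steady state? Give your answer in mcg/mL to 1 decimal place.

k = ln2/t½ = ln2/44 ≈ 0.015753 h⁻¹; fraction remaining f = e^(−kτ) = e^(−0.015753×23) ≈ 0.6961.
Each bolus raises the concentration by D/Vd = 1896/128 ≈ 14.812 mcg/mL.
Steady-state trough Cmin,ss = C₀·f/(1−f) ≈ 14.812 × 0.6961/0.3039 ≈ 33.928 mcg/mL.
Trough 33.9 mcg/mL vs MEC 18 mcg/mL: adequate.

33.9 mcg/mL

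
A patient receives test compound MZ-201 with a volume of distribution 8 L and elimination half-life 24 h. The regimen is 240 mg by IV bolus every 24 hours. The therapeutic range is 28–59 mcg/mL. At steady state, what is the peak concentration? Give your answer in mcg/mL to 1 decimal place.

The dosing interval is 1 half-life, so f = 2^(−1) = 0.5.
At steady state, R = 1/(1 − 0.5) = 2/1.
Single-dose peak C₀ = D/Vd = 240/8 = 30 mcg/mL.
Steady-state peak Cmax,ss = C₀·R = 30 × 2/1 ≈ 60.000 mcg/mL.
Peak 60.0 mcg/mL vs MTC 59 mcg/mL: exceeds toxic threshold.

60.0 mcg/mL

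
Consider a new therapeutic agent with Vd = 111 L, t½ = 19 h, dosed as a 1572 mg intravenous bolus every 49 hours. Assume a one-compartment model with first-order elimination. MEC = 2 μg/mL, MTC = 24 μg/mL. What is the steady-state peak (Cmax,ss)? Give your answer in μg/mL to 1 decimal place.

17.0 μg/mL

τ/t½ = 49/19 ≈ 2.5789, so fraction remaining f = (1/2)^(49/19) ≈ 0.1674.
At steady state, accumulation factor R = 1/(1 − e^(−kτ)) ≈ 1.2011.
Each bolus raises the concentration by D/Vd = 1572/111 ≈ 14.162 μg/mL.
Steady-state peak Cmax,ss = C₀·R ≈ 14.162 × 1.2011 ≈ 17.010 μg/mL.
Peak 17.0 μg/mL vs MTC 24 μg/mL: below toxic threshold.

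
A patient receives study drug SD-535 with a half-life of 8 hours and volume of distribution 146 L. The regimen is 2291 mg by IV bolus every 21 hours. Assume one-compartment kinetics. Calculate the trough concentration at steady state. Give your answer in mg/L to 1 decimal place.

k = ln2/t½ = ln2/8 ≈ 0.086643 h⁻¹; fraction remaining f = e^(−kτ) = e^(−0.086643×21) ≈ 0.1621.
Each bolus raises the concentration by D/Vd = 2291/146 ≈ 15.692 mg/L.
Steady-state trough Cmin,ss = C₀·f/(1−f) ≈ 15.692 × 0.1621/0.8379 ≈ 3.036 mg/L.

3.0 mg/L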